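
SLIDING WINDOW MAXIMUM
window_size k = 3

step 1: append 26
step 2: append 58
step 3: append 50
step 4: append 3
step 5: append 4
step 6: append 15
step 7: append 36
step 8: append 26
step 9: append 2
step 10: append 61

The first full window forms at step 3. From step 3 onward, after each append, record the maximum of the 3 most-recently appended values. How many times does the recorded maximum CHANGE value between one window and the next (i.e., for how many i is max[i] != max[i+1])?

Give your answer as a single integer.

step 1: append 26 -> window=[26] (not full yet)
step 2: append 58 -> window=[26, 58] (not full yet)
step 3: append 50 -> window=[26, 58, 50] -> max=58
step 4: append 3 -> window=[58, 50, 3] -> max=58
step 5: append 4 -> window=[50, 3, 4] -> max=50
step 6: append 15 -> window=[3, 4, 15] -> max=15
step 7: append 36 -> window=[4, 15, 36] -> max=36
step 8: append 26 -> window=[15, 36, 26] -> max=36
step 9: append 2 -> window=[36, 26, 2] -> max=36
step 10: append 61 -> window=[26, 2, 61] -> max=61
Recorded maximums: 58 58 50 15 36 36 36 61
Changes between consecutive maximums: 4

Answer: 4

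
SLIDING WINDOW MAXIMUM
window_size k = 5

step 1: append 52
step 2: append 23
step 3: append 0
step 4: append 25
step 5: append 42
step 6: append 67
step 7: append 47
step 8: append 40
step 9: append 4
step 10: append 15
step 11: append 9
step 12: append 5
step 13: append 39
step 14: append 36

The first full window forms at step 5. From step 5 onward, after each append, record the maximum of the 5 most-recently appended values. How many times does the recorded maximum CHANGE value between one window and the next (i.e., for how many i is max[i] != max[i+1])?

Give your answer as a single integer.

Answer: 4

Derivation:
step 1: append 52 -> window=[52] (not full yet)
step 2: append 23 -> window=[52, 23] (not full yet)
step 3: append 0 -> window=[52, 23, 0] (not full yet)
step 4: append 25 -> window=[52, 23, 0, 25] (not full yet)
step 5: append 42 -> window=[52, 23, 0, 25, 42] -> max=52
step 6: append 67 -> window=[23, 0, 25, 42, 67] -> max=67
step 7: append 47 -> window=[0, 25, 42, 67, 47] -> max=67
step 8: append 40 -> window=[25, 42, 67, 47, 40] -> max=67
step 9: append 4 -> window=[42, 67, 47, 40, 4] -> max=67
step 10: append 15 -> window=[67, 47, 40, 4, 15] -> max=67
step 11: append 9 -> window=[47, 40, 4, 15, 9] -> max=47
step 12: append 5 -> window=[40, 4, 15, 9, 5] -> max=40
step 13: append 39 -> window=[4, 15, 9, 5, 39] -> max=39
step 14: append 36 -> window=[15, 9, 5, 39, 36] -> max=39
Recorded maximums: 52 67 67 67 67 67 47 40 39 39
Changes between consecutive maximums: 4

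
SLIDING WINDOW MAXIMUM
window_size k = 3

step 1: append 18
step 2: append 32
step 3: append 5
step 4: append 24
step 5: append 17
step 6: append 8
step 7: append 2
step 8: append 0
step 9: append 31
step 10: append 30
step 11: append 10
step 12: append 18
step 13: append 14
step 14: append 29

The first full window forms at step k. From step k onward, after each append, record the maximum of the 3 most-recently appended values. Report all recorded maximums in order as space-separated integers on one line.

Answer: 32 32 24 24 17 8 31 31 31 30 18 29

Derivation:
step 1: append 18 -> window=[18] (not full yet)
step 2: append 32 -> window=[18, 32] (not full yet)
step 3: append 5 -> window=[18, 32, 5] -> max=32
step 4: append 24 -> window=[32, 5, 24] -> max=32
step 5: append 17 -> window=[5, 24, 17] -> max=24
step 6: append 8 -> window=[24, 17, 8] -> max=24
step 7: append 2 -> window=[17, 8, 2] -> max=17
step 8: append 0 -> window=[8, 2, 0] -> max=8
step 9: append 31 -> window=[2, 0, 31] -> max=31
step 10: append 30 -> window=[0, 31, 30] -> max=31
step 11: append 10 -> window=[31, 30, 10] -> max=31
step 12: append 18 -> window=[30, 10, 18] -> max=30
step 13: append 14 -> window=[10, 18, 14] -> max=18
step 14: append 29 -> window=[18, 14, 29] -> max=29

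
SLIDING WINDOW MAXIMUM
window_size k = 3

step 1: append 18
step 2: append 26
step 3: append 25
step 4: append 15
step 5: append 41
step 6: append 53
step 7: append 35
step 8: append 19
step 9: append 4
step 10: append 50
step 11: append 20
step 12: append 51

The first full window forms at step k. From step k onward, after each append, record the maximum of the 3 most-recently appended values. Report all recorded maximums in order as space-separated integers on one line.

Answer: 26 26 41 53 53 53 35 50 50 51

Derivation:
step 1: append 18 -> window=[18] (not full yet)
step 2: append 26 -> window=[18, 26] (not full yet)
step 3: append 25 -> window=[18, 26, 25] -> max=26
step 4: append 15 -> window=[26, 25, 15] -> max=26
step 5: append 41 -> window=[25, 15, 41] -> max=41
step 6: append 53 -> window=[15, 41, 53] -> max=53
step 7: append 35 -> window=[41, 53, 35] -> max=53
step 8: append 19 -> window=[53, 35, 19] -> max=53
step 9: append 4 -> window=[35, 19, 4] -> max=35
step 10: append 50 -> window=[19, 4, 50] -> max=50
step 11: append 20 -> window=[4, 50, 20] -> max=50
step 12: append 51 -> window=[50, 20, 51] -> max=51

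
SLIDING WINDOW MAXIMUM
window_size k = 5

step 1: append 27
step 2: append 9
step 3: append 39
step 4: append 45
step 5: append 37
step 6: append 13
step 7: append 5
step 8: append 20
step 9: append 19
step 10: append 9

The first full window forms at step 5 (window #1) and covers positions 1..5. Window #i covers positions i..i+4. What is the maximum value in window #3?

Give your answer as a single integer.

Answer: 45

Derivation:
step 1: append 27 -> window=[27] (not full yet)
step 2: append 9 -> window=[27, 9] (not full yet)
step 3: append 39 -> window=[27, 9, 39] (not full yet)
step 4: append 45 -> window=[27, 9, 39, 45] (not full yet)
step 5: append 37 -> window=[27, 9, 39, 45, 37] -> max=45
step 6: append 13 -> window=[9, 39, 45, 37, 13] -> max=45
step 7: append 5 -> window=[39, 45, 37, 13, 5] -> max=45
Window #3 max = 45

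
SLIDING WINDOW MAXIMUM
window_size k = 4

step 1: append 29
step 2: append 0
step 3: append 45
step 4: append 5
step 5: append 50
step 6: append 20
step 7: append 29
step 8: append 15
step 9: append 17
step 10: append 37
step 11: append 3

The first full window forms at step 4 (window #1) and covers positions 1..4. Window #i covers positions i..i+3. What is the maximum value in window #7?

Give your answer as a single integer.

step 1: append 29 -> window=[29] (not full yet)
step 2: append 0 -> window=[29, 0] (not full yet)
step 3: append 45 -> window=[29, 0, 45] (not full yet)
step 4: append 5 -> window=[29, 0, 45, 5] -> max=45
step 5: append 50 -> window=[0, 45, 5, 50] -> max=50
step 6: append 20 -> window=[45, 5, 50, 20] -> max=50
step 7: append 29 -> window=[5, 50, 20, 29] -> max=50
step 8: append 15 -> window=[50, 20, 29, 15] -> max=50
step 9: append 17 -> window=[20, 29, 15, 17] -> max=29
step 10: append 37 -> window=[29, 15, 17, 37] -> max=37
Window #7 max = 37

Answer: 37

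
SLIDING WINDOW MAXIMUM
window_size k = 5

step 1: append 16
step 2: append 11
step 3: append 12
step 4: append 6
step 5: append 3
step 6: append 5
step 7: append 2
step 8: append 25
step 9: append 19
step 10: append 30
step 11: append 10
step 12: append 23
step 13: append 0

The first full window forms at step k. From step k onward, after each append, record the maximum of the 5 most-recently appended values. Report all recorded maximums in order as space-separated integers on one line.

step 1: append 16 -> window=[16] (not full yet)
step 2: append 11 -> window=[16, 11] (not full yet)
step 3: append 12 -> window=[16, 11, 12] (not full yet)
step 4: append 6 -> window=[16, 11, 12, 6] (not full yet)
step 5: append 3 -> window=[16, 11, 12, 6, 3] -> max=16
step 6: append 5 -> window=[11, 12, 6, 3, 5] -> max=12
step 7: append 2 -> window=[12, 6, 3, 5, 2] -> max=12
step 8: append 25 -> window=[6, 3, 5, 2, 25] -> max=25
step 9: append 19 -> window=[3, 5, 2, 25, 19] -> max=25
step 10: append 30 -> window=[5, 2, 25, 19, 30] -> max=30
step 11: append 10 -> window=[2, 25, 19, 30, 10] -> max=30
step 12: append 23 -> window=[25, 19, 30, 10, 23] -> max=30
step 13: append 0 -> window=[19, 30, 10, 23, 0] -> max=30

Answer: 16 12 12 25 25 30 30 30 30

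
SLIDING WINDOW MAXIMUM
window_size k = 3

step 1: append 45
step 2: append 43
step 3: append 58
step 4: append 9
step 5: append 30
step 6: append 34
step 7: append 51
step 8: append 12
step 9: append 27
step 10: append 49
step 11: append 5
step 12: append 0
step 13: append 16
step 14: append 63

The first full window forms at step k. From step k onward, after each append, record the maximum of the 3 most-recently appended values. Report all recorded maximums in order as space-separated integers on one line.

Answer: 58 58 58 34 51 51 51 49 49 49 16 63

Derivation:
step 1: append 45 -> window=[45] (not full yet)
step 2: append 43 -> window=[45, 43] (not full yet)
step 3: append 58 -> window=[45, 43, 58] -> max=58
step 4: append 9 -> window=[43, 58, 9] -> max=58
step 5: append 30 -> window=[58, 9, 30] -> max=58
step 6: append 34 -> window=[9, 30, 34] -> max=34
step 7: append 51 -> window=[30, 34, 51] -> max=51
step 8: append 12 -> window=[34, 51, 12] -> max=51
step 9: append 27 -> window=[51, 12, 27] -> max=51
step 10: append 49 -> window=[12, 27, 49] -> max=49
step 11: append 5 -> window=[27, 49, 5] -> max=49
step 12: append 0 -> window=[49, 5, 0] -> max=49
step 13: append 16 -> window=[5, 0, 16] -> max=16
step 14: append 63 -> window=[0, 16, 63] -> max=63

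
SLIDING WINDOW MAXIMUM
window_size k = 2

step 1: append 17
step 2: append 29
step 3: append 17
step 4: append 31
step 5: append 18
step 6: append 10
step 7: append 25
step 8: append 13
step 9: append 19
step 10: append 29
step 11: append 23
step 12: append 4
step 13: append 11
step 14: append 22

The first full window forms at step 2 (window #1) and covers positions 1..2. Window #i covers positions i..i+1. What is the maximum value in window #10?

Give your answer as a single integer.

Answer: 29

Derivation:
step 1: append 17 -> window=[17] (not full yet)
step 2: append 29 -> window=[17, 29] -> max=29
step 3: append 17 -> window=[29, 17] -> max=29
step 4: append 31 -> window=[17, 31] -> max=31
step 5: append 18 -> window=[31, 18] -> max=31
step 6: append 10 -> window=[18, 10] -> max=18
step 7: append 25 -> window=[10, 25] -> max=25
step 8: append 13 -> window=[25, 13] -> max=25
step 9: append 19 -> window=[13, 19] -> max=19
step 10: append 29 -> window=[19, 29] -> max=29
step 11: append 23 -> window=[29, 23] -> max=29
Window #10 max = 29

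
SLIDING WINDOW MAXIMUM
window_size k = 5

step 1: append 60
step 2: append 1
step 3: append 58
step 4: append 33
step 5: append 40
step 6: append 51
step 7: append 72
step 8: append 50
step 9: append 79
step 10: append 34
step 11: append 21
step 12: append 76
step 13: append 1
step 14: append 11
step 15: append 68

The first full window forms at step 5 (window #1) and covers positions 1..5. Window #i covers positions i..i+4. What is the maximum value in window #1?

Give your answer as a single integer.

step 1: append 60 -> window=[60] (not full yet)
step 2: append 1 -> window=[60, 1] (not full yet)
step 3: append 58 -> window=[60, 1, 58] (not full yet)
step 4: append 33 -> window=[60, 1, 58, 33] (not full yet)
step 5: append 40 -> window=[60, 1, 58, 33, 40] -> max=60
Window #1 max = 60

Answer: 60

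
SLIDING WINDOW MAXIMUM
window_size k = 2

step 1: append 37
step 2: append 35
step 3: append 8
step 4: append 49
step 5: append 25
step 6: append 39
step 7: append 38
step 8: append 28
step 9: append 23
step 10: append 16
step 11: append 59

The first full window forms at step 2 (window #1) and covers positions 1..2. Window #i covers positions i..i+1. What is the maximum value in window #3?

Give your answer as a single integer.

Answer: 49

Derivation:
step 1: append 37 -> window=[37] (not full yet)
step 2: append 35 -> window=[37, 35] -> max=37
step 3: append 8 -> window=[35, 8] -> max=35
step 4: append 49 -> window=[8, 49] -> max=49
Window #3 max = 49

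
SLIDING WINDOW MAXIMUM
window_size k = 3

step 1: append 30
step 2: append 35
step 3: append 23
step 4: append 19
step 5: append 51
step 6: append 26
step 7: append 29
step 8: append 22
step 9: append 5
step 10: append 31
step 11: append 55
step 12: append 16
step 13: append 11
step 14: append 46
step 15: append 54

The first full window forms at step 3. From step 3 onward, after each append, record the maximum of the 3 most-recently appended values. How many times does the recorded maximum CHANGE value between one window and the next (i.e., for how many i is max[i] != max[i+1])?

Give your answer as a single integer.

Answer: 6

Derivation:
step 1: append 30 -> window=[30] (not full yet)
step 2: append 35 -> window=[30, 35] (not full yet)
step 3: append 23 -> window=[30, 35, 23] -> max=35
step 4: append 19 -> window=[35, 23, 19] -> max=35
step 5: append 51 -> window=[23, 19, 51] -> max=51
step 6: append 26 -> window=[19, 51, 26] -> max=51
step 7: append 29 -> window=[51, 26, 29] -> max=51
step 8: append 22 -> window=[26, 29, 22] -> max=29
step 9: append 5 -> window=[29, 22, 5] -> max=29
step 10: append 31 -> window=[22, 5, 31] -> max=31
step 11: append 55 -> window=[5, 31, 55] -> max=55
step 12: append 16 -> window=[31, 55, 16] -> max=55
step 13: append 11 -> window=[55, 16, 11] -> max=55
step 14: append 46 -> window=[16, 11, 46] -> max=46
step 15: append 54 -> window=[11, 46, 54] -> max=54
Recorded maximums: 35 35 51 51 51 29 29 31 55 55 55 46 54
Changes between consecutive maximums: 6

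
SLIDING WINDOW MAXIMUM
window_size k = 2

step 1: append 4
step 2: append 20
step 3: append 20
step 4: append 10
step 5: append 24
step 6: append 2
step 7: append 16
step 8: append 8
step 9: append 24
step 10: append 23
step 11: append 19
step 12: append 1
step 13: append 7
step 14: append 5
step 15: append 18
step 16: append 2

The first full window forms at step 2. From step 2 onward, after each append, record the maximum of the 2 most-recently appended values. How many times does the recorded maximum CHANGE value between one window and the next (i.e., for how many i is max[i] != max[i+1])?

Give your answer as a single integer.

step 1: append 4 -> window=[4] (not full yet)
step 2: append 20 -> window=[4, 20] -> max=20
step 3: append 20 -> window=[20, 20] -> max=20
step 4: append 10 -> window=[20, 10] -> max=20
step 5: append 24 -> window=[10, 24] -> max=24
step 6: append 2 -> window=[24, 2] -> max=24
step 7: append 16 -> window=[2, 16] -> max=16
step 8: append 8 -> window=[16, 8] -> max=16
step 9: append 24 -> window=[8, 24] -> max=24
step 10: append 23 -> window=[24, 23] -> max=24
step 11: append 19 -> window=[23, 19] -> max=23
step 12: append 1 -> window=[19, 1] -> max=19
step 13: append 7 -> window=[1, 7] -> max=7
step 14: append 5 -> window=[7, 5] -> max=7
step 15: append 18 -> window=[5, 18] -> max=18
step 16: append 2 -> window=[18, 2] -> max=18
Recorded maximums: 20 20 20 24 24 16 16 24 24 23 19 7 7 18 18
Changes between consecutive maximums: 7

Answer: 7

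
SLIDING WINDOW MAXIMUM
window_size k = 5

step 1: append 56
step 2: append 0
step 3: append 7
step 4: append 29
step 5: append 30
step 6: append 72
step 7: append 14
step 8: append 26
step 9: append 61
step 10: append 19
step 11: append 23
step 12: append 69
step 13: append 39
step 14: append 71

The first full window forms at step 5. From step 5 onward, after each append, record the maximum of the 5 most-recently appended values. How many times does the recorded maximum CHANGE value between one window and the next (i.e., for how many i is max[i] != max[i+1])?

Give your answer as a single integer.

Answer: 4

Derivation:
step 1: append 56 -> window=[56] (not full yet)
step 2: append 0 -> window=[56, 0] (not full yet)
step 3: append 7 -> window=[56, 0, 7] (not full yet)
step 4: append 29 -> window=[56, 0, 7, 29] (not full yet)
step 5: append 30 -> window=[56, 0, 7, 29, 30] -> max=56
step 6: append 72 -> window=[0, 7, 29, 30, 72] -> max=72
step 7: append 14 -> window=[7, 29, 30, 72, 14] -> max=72
step 8: append 26 -> window=[29, 30, 72, 14, 26] -> max=72
step 9: append 61 -> window=[30, 72, 14, 26, 61] -> max=72
step 10: append 19 -> window=[72, 14, 26, 61, 19] -> max=72
step 11: append 23 -> window=[14, 26, 61, 19, 23] -> max=61
step 12: append 69 -> window=[26, 61, 19, 23, 69] -> max=69
step 13: append 39 -> window=[61, 19, 23, 69, 39] -> max=69
step 14: append 71 -> window=[19, 23, 69, 39, 71] -> max=71
Recorded maximums: 56 72 72 72 72 72 61 69 69 71
Changes between consecutive maximums: 4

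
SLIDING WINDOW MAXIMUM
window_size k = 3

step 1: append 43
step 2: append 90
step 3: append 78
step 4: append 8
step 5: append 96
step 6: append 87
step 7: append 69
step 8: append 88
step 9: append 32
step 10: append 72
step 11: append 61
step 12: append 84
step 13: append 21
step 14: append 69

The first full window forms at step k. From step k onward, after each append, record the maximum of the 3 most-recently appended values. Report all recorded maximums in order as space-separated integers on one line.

step 1: append 43 -> window=[43] (not full yet)
step 2: append 90 -> window=[43, 90] (not full yet)
step 3: append 78 -> window=[43, 90, 78] -> max=90
step 4: append 8 -> window=[90, 78, 8] -> max=90
step 5: append 96 -> window=[78, 8, 96] -> max=96
step 6: append 87 -> window=[8, 96, 87] -> max=96
step 7: append 69 -> window=[96, 87, 69] -> max=96
step 8: append 88 -> window=[87, 69, 88] -> max=88
step 9: append 32 -> window=[69, 88, 32] -> max=88
step 10: append 72 -> window=[88, 32, 72] -> max=88
step 11: append 61 -> window=[32, 72, 61] -> max=72
step 12: append 84 -> window=[72, 61, 84] -> max=84
step 13: append 21 -> window=[61, 84, 21] -> max=84
step 14: append 69 -> window=[84, 21, 69] -> max=84

Answer: 90 90 96 96 96 88 88 88 72 84 84 84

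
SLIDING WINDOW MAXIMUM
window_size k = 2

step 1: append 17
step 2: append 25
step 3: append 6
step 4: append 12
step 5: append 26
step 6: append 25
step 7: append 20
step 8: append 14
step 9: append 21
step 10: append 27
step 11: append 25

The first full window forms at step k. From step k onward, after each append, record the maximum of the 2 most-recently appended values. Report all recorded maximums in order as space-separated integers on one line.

Answer: 25 25 12 26 26 25 20 21 27 27

Derivation:
step 1: append 17 -> window=[17] (not full yet)
step 2: append 25 -> window=[17, 25] -> max=25
step 3: append 6 -> window=[25, 6] -> max=25
step 4: append 12 -> window=[6, 12] -> max=12
step 5: append 26 -> window=[12, 26] -> max=26
step 6: append 25 -> window=[26, 25] -> max=26
step 7: append 20 -> window=[25, 20] -> max=25
step 8: append 14 -> window=[20, 14] -> max=20
step 9: append 21 -> window=[14, 21] -> max=21
step 10: append 27 -> window=[21, 27] -> max=27
step 11: append 25 -> window=[27, 25] -> max=27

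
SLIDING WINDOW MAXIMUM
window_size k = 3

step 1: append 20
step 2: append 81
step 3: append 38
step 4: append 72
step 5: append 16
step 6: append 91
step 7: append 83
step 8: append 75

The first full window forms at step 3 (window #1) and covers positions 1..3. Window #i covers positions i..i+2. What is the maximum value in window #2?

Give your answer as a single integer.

Answer: 81

Derivation:
step 1: append 20 -> window=[20] (not full yet)
step 2: append 81 -> window=[20, 81] (not full yet)
step 3: append 38 -> window=[20, 81, 38] -> max=81
step 4: append 72 -> window=[81, 38, 72] -> max=81
Window #2 max = 81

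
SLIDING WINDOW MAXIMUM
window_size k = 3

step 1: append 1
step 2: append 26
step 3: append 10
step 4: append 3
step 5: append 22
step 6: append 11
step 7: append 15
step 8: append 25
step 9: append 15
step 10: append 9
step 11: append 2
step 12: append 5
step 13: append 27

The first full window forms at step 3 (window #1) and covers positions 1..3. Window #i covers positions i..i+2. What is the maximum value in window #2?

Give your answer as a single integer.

Answer: 26

Derivation:
step 1: append 1 -> window=[1] (not full yet)
step 2: append 26 -> window=[1, 26] (not full yet)
step 3: append 10 -> window=[1, 26, 10] -> max=26
step 4: append 3 -> window=[26, 10, 3] -> max=26
Window #2 max = 26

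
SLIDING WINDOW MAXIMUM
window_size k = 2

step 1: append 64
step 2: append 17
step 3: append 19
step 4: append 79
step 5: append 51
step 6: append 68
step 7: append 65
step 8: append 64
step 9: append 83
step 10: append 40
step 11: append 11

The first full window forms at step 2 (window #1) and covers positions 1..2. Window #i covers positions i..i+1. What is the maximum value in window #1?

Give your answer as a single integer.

Answer: 64

Derivation:
step 1: append 64 -> window=[64] (not full yet)
step 2: append 17 -> window=[64, 17] -> max=64
Window #1 max = 64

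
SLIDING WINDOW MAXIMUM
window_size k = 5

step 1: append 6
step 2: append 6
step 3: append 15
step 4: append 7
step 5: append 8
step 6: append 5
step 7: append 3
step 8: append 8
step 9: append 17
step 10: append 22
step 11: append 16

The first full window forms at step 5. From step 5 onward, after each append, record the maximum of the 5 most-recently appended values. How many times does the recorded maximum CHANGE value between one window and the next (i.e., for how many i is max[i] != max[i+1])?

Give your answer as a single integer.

Answer: 3

Derivation:
step 1: append 6 -> window=[6] (not full yet)
step 2: append 6 -> window=[6, 6] (not full yet)
step 3: append 15 -> window=[6, 6, 15] (not full yet)
step 4: append 7 -> window=[6, 6, 15, 7] (not full yet)
step 5: append 8 -> window=[6, 6, 15, 7, 8] -> max=15
step 6: append 5 -> window=[6, 15, 7, 8, 5] -> max=15
step 7: append 3 -> window=[15, 7, 8, 5, 3] -> max=15
step 8: append 8 -> window=[7, 8, 5, 3, 8] -> max=8
step 9: append 17 -> window=[8, 5, 3, 8, 17] -> max=17
step 10: append 22 -> window=[5, 3, 8, 17, 22] -> max=22
step 11: append 16 -> window=[3, 8, 17, 22, 16] -> max=22
Recorded maximums: 15 15 15 8 17 22 22
Changes between consecutive maximums: 3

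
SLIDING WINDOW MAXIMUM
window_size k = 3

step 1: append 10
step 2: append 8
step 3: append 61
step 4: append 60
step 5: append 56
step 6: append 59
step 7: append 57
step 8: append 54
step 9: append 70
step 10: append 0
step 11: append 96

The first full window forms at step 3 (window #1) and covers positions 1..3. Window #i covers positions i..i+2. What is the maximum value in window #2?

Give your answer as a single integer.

Answer: 61

Derivation:
step 1: append 10 -> window=[10] (not full yet)
step 2: append 8 -> window=[10, 8] (not full yet)
step 3: append 61 -> window=[10, 8, 61] -> max=61
step 4: append 60 -> window=[8, 61, 60] -> max=61
Window #2 max = 61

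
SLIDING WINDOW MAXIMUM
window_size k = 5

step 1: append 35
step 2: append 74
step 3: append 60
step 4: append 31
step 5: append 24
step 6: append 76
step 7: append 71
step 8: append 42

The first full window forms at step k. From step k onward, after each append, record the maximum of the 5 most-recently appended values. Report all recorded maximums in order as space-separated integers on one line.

step 1: append 35 -> window=[35] (not full yet)
step 2: append 74 -> window=[35, 74] (not full yet)
step 3: append 60 -> window=[35, 74, 60] (not full yet)
step 4: append 31 -> window=[35, 74, 60, 31] (not full yet)
step 5: append 24 -> window=[35, 74, 60, 31, 24] -> max=74
step 6: append 76 -> window=[74, 60, 31, 24, 76] -> max=76
step 7: append 71 -> window=[60, 31, 24, 76, 71] -> max=76
step 8: append 42 -> window=[31, 24, 76, 71, 42] -> max=76

Answer: 74 76 76 76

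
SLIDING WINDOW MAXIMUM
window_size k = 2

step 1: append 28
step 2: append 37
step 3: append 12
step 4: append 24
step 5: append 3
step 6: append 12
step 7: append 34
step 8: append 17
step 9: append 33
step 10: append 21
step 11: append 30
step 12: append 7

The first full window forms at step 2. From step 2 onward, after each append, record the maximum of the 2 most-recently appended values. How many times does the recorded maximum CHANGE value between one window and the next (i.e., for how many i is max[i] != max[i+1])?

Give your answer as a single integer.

Answer: 5

Derivation:
step 1: append 28 -> window=[28] (not full yet)
step 2: append 37 -> window=[28, 37] -> max=37
step 3: append 12 -> window=[37, 12] -> max=37
step 4: append 24 -> window=[12, 24] -> max=24
step 5: append 3 -> window=[24, 3] -> max=24
step 6: append 12 -> window=[3, 12] -> max=12
step 7: append 34 -> window=[12, 34] -> max=34
step 8: append 17 -> window=[34, 17] -> max=34
step 9: append 33 -> window=[17, 33] -> max=33
step 10: append 21 -> window=[33, 21] -> max=33
step 11: append 30 -> window=[21, 30] -> max=30
step 12: append 7 -> window=[30, 7] -> max=30
Recorded maximums: 37 37 24 24 12 34 34 33 33 30 30
Changes between consecutive maximums: 5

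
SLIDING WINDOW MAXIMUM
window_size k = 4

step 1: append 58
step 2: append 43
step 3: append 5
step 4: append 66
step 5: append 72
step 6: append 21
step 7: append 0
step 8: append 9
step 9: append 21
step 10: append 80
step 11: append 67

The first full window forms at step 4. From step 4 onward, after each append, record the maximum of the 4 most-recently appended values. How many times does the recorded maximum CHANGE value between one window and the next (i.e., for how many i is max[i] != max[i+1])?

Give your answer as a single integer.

step 1: append 58 -> window=[58] (not full yet)
step 2: append 43 -> window=[58, 43] (not full yet)
step 3: append 5 -> window=[58, 43, 5] (not full yet)
step 4: append 66 -> window=[58, 43, 5, 66] -> max=66
step 5: append 72 -> window=[43, 5, 66, 72] -> max=72
step 6: append 21 -> window=[5, 66, 72, 21] -> max=72
step 7: append 0 -> window=[66, 72, 21, 0] -> max=72
step 8: append 9 -> window=[72, 21, 0, 9] -> max=72
step 9: append 21 -> window=[21, 0, 9, 21] -> max=21
step 10: append 80 -> window=[0, 9, 21, 80] -> max=80
step 11: append 67 -> window=[9, 21, 80, 67] -> max=80
Recorded maximums: 66 72 72 72 72 21 80 80
Changes between consecutive maximums: 3

Answer: 3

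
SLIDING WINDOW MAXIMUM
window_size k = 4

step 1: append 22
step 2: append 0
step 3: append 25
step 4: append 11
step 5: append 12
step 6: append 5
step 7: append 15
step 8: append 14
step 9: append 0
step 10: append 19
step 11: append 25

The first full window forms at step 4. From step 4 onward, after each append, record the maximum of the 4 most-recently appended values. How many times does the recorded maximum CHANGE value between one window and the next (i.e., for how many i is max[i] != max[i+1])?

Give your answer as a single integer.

Answer: 3

Derivation:
step 1: append 22 -> window=[22] (not full yet)
step 2: append 0 -> window=[22, 0] (not full yet)
step 3: append 25 -> window=[22, 0, 25] (not full yet)
step 4: append 11 -> window=[22, 0, 25, 11] -> max=25
step 5: append 12 -> window=[0, 25, 11, 12] -> max=25
step 6: append 5 -> window=[25, 11, 12, 5] -> max=25
step 7: append 15 -> window=[11, 12, 5, 15] -> max=15
step 8: append 14 -> window=[12, 5, 15, 14] -> max=15
step 9: append 0 -> window=[5, 15, 14, 0] -> max=15
step 10: append 19 -> window=[15, 14, 0, 19] -> max=19
step 11: append 25 -> window=[14, 0, 19, 25] -> max=25
Recorded maximums: 25 25 25 15 15 15 19 25
Changes between consecutive maximums: 3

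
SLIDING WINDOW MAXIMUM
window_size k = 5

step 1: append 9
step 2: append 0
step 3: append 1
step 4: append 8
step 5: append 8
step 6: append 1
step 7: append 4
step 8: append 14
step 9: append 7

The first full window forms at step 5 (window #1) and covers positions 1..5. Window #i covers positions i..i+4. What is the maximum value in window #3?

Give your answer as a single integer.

Answer: 8

Derivation:
step 1: append 9 -> window=[9] (not full yet)
step 2: append 0 -> window=[9, 0] (not full yet)
step 3: append 1 -> window=[9, 0, 1] (not full yet)
step 4: append 8 -> window=[9, 0, 1, 8] (not full yet)
step 5: append 8 -> window=[9, 0, 1, 8, 8] -> max=9
step 6: append 1 -> window=[0, 1, 8, 8, 1] -> max=8
step 7: append 4 -> window=[1, 8, 8, 1, 4] -> max=8
Window #3 max = 8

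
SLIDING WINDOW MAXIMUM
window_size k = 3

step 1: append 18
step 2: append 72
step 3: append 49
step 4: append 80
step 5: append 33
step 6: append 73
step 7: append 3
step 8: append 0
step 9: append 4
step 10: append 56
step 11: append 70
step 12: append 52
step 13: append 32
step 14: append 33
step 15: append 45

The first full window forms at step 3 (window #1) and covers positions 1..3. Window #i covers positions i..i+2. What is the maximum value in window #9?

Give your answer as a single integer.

Answer: 70

Derivation:
step 1: append 18 -> window=[18] (not full yet)
step 2: append 72 -> window=[18, 72] (not full yet)
step 3: append 49 -> window=[18, 72, 49] -> max=72
step 4: append 80 -> window=[72, 49, 80] -> max=80
step 5: append 33 -> window=[49, 80, 33] -> max=80
step 6: append 73 -> window=[80, 33, 73] -> max=80
step 7: append 3 -> window=[33, 73, 3] -> max=73
step 8: append 0 -> window=[73, 3, 0] -> max=73
step 9: append 4 -> window=[3, 0, 4] -> max=4
step 10: append 56 -> window=[0, 4, 56] -> max=56
step 11: append 70 -> window=[4, 56, 70] -> max=70
Window #9 max = 70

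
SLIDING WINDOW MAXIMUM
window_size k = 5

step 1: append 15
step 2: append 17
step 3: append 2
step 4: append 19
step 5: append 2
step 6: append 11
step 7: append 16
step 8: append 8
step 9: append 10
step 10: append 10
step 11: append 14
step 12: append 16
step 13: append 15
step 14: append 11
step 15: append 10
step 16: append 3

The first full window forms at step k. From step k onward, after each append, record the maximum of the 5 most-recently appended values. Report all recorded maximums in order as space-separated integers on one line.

Answer: 19 19 19 19 16 16 16 16 16 16 16 16

Derivation:
step 1: append 15 -> window=[15] (not full yet)
step 2: append 17 -> window=[15, 17] (not full yet)
step 3: append 2 -> window=[15, 17, 2] (not full yet)
step 4: append 19 -> window=[15, 17, 2, 19] (not full yet)
step 5: append 2 -> window=[15, 17, 2, 19, 2] -> max=19
step 6: append 11 -> window=[17, 2, 19, 2, 11] -> max=19
step 7: append 16 -> window=[2, 19, 2, 11, 16] -> max=19
step 8: append 8 -> window=[19, 2, 11, 16, 8] -> max=19
step 9: append 10 -> window=[2, 11, 16, 8, 10] -> max=16
step 10: append 10 -> window=[11, 16, 8, 10, 10] -> max=16
step 11: append 14 -> window=[16, 8, 10, 10, 14] -> max=16
step 12: append 16 -> window=[8, 10, 10, 14, 16] -> max=16
step 13: append 15 -> window=[10, 10, 14, 16, 15] -> max=16
step 14: append 11 -> window=[10, 14, 16, 15, 11] -> max=16
step 15: append 10 -> window=[14, 16, 15, 11, 10] -> max=16
step 16: append 3 -> window=[16, 15, 11, 10, 3] -> max=16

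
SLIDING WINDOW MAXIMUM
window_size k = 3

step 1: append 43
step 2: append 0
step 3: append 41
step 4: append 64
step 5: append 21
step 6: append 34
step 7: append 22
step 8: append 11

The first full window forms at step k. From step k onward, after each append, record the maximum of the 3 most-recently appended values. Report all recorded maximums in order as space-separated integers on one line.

Answer: 43 64 64 64 34 34

Derivation:
step 1: append 43 -> window=[43] (not full yet)
step 2: append 0 -> window=[43, 0] (not full yet)
step 3: append 41 -> window=[43, 0, 41] -> max=43
step 4: append 64 -> window=[0, 41, 64] -> max=64
step 5: append 21 -> window=[41, 64, 21] -> max=64
step 6: append 34 -> window=[64, 21, 34] -> max=64
step 7: append 22 -> window=[21, 34, 22] -> max=34
step 8: append 11 -> window=[34, 22, 11] -> max=34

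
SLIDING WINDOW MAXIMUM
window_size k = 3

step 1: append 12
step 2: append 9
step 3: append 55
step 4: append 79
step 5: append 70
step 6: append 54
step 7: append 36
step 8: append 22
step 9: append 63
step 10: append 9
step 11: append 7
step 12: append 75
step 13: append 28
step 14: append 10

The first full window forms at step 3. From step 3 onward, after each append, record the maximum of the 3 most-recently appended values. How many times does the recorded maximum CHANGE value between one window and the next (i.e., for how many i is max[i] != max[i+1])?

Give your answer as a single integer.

step 1: append 12 -> window=[12] (not full yet)
step 2: append 9 -> window=[12, 9] (not full yet)
step 3: append 55 -> window=[12, 9, 55] -> max=55
step 4: append 79 -> window=[9, 55, 79] -> max=79
step 5: append 70 -> window=[55, 79, 70] -> max=79
step 6: append 54 -> window=[79, 70, 54] -> max=79
step 7: append 36 -> window=[70, 54, 36] -> max=70
step 8: append 22 -> window=[54, 36, 22] -> max=54
step 9: append 63 -> window=[36, 22, 63] -> max=63
step 10: append 9 -> window=[22, 63, 9] -> max=63
step 11: append 7 -> window=[63, 9, 7] -> max=63
step 12: append 75 -> window=[9, 7, 75] -> max=75
step 13: append 28 -> window=[7, 75, 28] -> max=75
step 14: append 10 -> window=[75, 28, 10] -> max=75
Recorded maximums: 55 79 79 79 70 54 63 63 63 75 75 75
Changes between consecutive maximums: 5

Answer: 5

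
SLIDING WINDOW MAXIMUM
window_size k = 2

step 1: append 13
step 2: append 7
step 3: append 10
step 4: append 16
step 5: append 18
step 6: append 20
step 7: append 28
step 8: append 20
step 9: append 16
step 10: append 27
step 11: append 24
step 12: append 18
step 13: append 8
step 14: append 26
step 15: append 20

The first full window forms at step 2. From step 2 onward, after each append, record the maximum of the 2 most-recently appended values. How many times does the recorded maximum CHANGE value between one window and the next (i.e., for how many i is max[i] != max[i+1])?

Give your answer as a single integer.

step 1: append 13 -> window=[13] (not full yet)
step 2: append 7 -> window=[13, 7] -> max=13
step 3: append 10 -> window=[7, 10] -> max=10
step 4: append 16 -> window=[10, 16] -> max=16
step 5: append 18 -> window=[16, 18] -> max=18
step 6: append 20 -> window=[18, 20] -> max=20
step 7: append 28 -> window=[20, 28] -> max=28
step 8: append 20 -> window=[28, 20] -> max=28
step 9: append 16 -> window=[20, 16] -> max=20
step 10: append 27 -> window=[16, 27] -> max=27
step 11: append 24 -> window=[27, 24] -> max=27
step 12: append 18 -> window=[24, 18] -> max=24
step 13: append 8 -> window=[18, 8] -> max=18
step 14: append 26 -> window=[8, 26] -> max=26
step 15: append 20 -> window=[26, 20] -> max=26
Recorded maximums: 13 10 16 18 20 28 28 20 27 27 24 18 26 26
Changes between consecutive maximums: 10

Answer: 10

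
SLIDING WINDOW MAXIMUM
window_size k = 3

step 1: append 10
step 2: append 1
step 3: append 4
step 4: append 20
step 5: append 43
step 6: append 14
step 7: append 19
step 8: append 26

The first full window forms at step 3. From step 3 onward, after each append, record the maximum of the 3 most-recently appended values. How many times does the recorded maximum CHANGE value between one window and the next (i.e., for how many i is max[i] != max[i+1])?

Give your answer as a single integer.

step 1: append 10 -> window=[10] (not full yet)
step 2: append 1 -> window=[10, 1] (not full yet)
step 3: append 4 -> window=[10, 1, 4] -> max=10
step 4: append 20 -> window=[1, 4, 20] -> max=20
step 5: append 43 -> window=[4, 20, 43] -> max=43
step 6: append 14 -> window=[20, 43, 14] -> max=43
step 7: append 19 -> window=[43, 14, 19] -> max=43
step 8: append 26 -> window=[14, 19, 26] -> max=26
Recorded maximums: 10 20 43 43 43 26
Changes between consecutive maximums: 3

Answer: 3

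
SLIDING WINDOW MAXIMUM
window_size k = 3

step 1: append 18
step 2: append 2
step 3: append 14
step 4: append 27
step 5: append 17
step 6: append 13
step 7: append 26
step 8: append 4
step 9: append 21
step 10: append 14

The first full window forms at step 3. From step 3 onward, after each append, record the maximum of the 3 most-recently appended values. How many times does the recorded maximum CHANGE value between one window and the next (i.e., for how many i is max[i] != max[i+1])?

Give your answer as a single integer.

step 1: append 18 -> window=[18] (not full yet)
step 2: append 2 -> window=[18, 2] (not full yet)
step 3: append 14 -> window=[18, 2, 14] -> max=18
step 4: append 27 -> window=[2, 14, 27] -> max=27
step 5: append 17 -> window=[14, 27, 17] -> max=27
step 6: append 13 -> window=[27, 17, 13] -> max=27
step 7: append 26 -> window=[17, 13, 26] -> max=26
step 8: append 4 -> window=[13, 26, 4] -> max=26
step 9: append 21 -> window=[26, 4, 21] -> max=26
step 10: append 14 -> window=[4, 21, 14] -> max=21
Recorded maximums: 18 27 27 27 26 26 26 21
Changes between consecutive maximums: 3

Answer: 3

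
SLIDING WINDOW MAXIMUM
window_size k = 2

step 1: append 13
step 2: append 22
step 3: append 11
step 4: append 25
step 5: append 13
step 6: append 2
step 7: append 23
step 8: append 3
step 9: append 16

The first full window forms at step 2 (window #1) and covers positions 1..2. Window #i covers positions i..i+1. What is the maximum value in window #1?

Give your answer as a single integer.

Answer: 22

Derivation:
step 1: append 13 -> window=[13] (not full yet)
step 2: append 22 -> window=[13, 22] -> max=22
Window #1 max = 22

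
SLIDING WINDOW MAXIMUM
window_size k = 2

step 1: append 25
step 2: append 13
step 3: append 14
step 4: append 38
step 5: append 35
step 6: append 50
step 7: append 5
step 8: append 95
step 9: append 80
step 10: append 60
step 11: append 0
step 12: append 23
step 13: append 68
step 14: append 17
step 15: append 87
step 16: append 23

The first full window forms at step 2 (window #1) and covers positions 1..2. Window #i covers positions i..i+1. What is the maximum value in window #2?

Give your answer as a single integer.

step 1: append 25 -> window=[25] (not full yet)
step 2: append 13 -> window=[25, 13] -> max=25
step 3: append 14 -> window=[13, 14] -> max=14
Window #2 max = 14

Answer: 14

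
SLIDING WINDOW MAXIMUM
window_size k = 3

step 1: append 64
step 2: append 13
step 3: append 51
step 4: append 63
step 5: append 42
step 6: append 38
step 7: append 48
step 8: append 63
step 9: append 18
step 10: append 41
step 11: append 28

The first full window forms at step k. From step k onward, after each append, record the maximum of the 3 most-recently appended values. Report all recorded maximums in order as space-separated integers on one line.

step 1: append 64 -> window=[64] (not full yet)
step 2: append 13 -> window=[64, 13] (not full yet)
step 3: append 51 -> window=[64, 13, 51] -> max=64
step 4: append 63 -> window=[13, 51, 63] -> max=63
step 5: append 42 -> window=[51, 63, 42] -> max=63
step 6: append 38 -> window=[63, 42, 38] -> max=63
step 7: append 48 -> window=[42, 38, 48] -> max=48
step 8: append 63 -> window=[38, 48, 63] -> max=63
step 9: append 18 -> window=[48, 63, 18] -> max=63
step 10: append 41 -> window=[63, 18, 41] -> max=63
step 11: append 28 -> window=[18, 41, 28] -> max=41

Answer: 64 63 63 63 48 63 63 63 41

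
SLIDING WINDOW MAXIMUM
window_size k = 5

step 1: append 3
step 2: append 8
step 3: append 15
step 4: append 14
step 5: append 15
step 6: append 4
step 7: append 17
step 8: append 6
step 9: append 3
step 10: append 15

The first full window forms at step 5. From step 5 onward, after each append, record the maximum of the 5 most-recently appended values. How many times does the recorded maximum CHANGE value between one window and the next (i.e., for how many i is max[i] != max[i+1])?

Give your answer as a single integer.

Answer: 1

Derivation:
step 1: append 3 -> window=[3] (not full yet)
step 2: append 8 -> window=[3, 8] (not full yet)
step 3: append 15 -> window=[3, 8, 15] (not full yet)
step 4: append 14 -> window=[3, 8, 15, 14] (not full yet)
step 5: append 15 -> window=[3, 8, 15, 14, 15] -> max=15
step 6: append 4 -> window=[8, 15, 14, 15, 4] -> max=15
step 7: append 17 -> window=[15, 14, 15, 4, 17] -> max=17
step 8: append 6 -> window=[14, 15, 4, 17, 6] -> max=17
step 9: append 3 -> window=[15, 4, 17, 6, 3] -> max=17
step 10: append 15 -> window=[4, 17, 6, 3, 15] -> max=17
Recorded maximums: 15 15 17 17 17 17
Changes between consecutive maximums: 1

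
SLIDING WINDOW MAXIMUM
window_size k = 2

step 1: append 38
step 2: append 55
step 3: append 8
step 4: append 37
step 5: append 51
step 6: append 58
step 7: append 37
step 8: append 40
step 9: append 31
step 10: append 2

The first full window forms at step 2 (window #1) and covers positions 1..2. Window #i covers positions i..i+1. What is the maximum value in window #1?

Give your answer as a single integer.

step 1: append 38 -> window=[38] (not full yet)
step 2: append 55 -> window=[38, 55] -> max=55
Window #1 max = 55

Answer: 55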